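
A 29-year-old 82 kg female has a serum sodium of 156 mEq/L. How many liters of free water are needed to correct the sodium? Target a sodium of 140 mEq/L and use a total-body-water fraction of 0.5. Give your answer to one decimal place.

TBW = 0.5 · 82 = 41 L
Free water deficit = TBW · (Na/140 − 1)
= 41 · (156/140 − 1)
= 41 · 0.1143
= 4.69 L

4.7 L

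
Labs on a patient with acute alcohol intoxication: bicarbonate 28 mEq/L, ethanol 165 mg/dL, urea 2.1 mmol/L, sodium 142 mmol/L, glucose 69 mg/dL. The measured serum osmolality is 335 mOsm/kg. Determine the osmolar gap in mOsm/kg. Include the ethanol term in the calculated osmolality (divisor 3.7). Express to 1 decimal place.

Calculated osmolality = 2·Na + glucose/18 + urea + ethanol/3.7
= 2·142 + 69/18 + 2.1 + 165/3.7
= 284 + 3.83 + 2.10 + 44.59
= 334.52 mOsm/kg ≈ 334.5 mOsm/kg
Osmolar gap = measured − calculated = 335 − 334.5 = 0.5 mOsm/kg

0.5 mOsm/kg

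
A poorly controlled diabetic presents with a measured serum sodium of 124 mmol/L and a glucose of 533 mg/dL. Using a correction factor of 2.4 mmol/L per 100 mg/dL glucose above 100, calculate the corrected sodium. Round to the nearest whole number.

Corrected Na = measured Na + 2.4 · (glucose − 100)/100
= 124 + 2.4 · (533 − 100)/100
= 124 + 10.4
= 134.4 mmol/L

134 mmol/L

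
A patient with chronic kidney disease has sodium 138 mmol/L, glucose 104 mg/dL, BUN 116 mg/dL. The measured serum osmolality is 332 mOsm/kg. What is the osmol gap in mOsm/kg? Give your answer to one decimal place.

8.8 mOsm/kg

Calculated osmolality = 2·Na + glucose/18 + BUN/2.8
= 2·138 + 104/18 + 116/2.8
= 276 + 5.78 + 41.43
= 323.21 mOsm/kg ≈ 323.2 mOsm/kg
Osmolar gap = measured − calculated = 332 − 323.2 = 8.8 mOsm/kg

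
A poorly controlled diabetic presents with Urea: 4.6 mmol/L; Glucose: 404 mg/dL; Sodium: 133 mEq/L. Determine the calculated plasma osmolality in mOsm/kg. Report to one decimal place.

Calculated osmolality = 2·Na + glucose/18 + urea
= 2·133 + 404/18 + 4.6
= 266 + 22.44 + 4.60
= 293.04 mOsm/kg

293.0 mOsm/kg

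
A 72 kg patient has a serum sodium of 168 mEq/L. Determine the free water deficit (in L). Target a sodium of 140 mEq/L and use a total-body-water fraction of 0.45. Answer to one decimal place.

6.5 L

TBW = 0.45 · 72 = 32.4 L
Free water deficit = TBW · (Na/140 − 1)
= 32.4 · (168/140 − 1)
= 32.4 · 0.2
= 6.48 L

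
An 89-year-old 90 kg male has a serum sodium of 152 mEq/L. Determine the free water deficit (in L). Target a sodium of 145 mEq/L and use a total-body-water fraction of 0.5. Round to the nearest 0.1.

2.2 L

TBW = 0.5 · 90 = 45 L
Free water deficit = TBW · (Na/145 − 1)
= 45 · (152/145 − 1)
= 45 · 0.0483
= 2.17 L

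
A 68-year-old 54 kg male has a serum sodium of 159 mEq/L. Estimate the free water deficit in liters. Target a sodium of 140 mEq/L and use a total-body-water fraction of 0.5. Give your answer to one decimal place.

TBW = 0.5 · 54 = 27 L
Free water deficit = TBW · (Na/140 − 1)
= 27 · (159/140 − 1)
= 27 · 0.1357
= 3.66 L

3.7 L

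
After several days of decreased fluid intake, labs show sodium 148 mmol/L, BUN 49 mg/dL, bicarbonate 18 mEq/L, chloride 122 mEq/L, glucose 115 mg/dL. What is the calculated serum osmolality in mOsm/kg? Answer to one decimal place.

319.9 mOsm/kg

Calculated osmolality = 2·Na + glucose/18 + BUN/2.8
= 2·148 + 115/18 + 49/2.8
= 296 + 6.39 + 17.50
= 319.89 mOsm/kg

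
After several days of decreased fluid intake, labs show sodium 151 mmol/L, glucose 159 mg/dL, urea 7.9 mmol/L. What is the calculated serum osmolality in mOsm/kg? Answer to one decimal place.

318.7 mOsm/kg

Calculated osmolality = 2·Na + glucose/18 + urea
= 2·151 + 159/18 + 7.9
= 302 + 8.83 + 7.90
= 318.73 mOsm/kg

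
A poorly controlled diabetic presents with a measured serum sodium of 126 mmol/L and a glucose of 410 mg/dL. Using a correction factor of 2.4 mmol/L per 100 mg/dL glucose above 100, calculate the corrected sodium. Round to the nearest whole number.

133 mmol/L

Corrected Na = measured Na + 2.4 · (glucose − 100)/100
= 126 + 2.4 · (410 − 100)/100
= 126 + 7.4
= 133.4 mmol/L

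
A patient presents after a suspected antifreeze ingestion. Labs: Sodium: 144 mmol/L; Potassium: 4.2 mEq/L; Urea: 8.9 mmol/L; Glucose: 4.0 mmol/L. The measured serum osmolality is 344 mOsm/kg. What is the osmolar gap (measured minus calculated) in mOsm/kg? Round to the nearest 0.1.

43.1 mOsm/kg

Calculated osmolality = 2·Na + glucose + urea
= 2·144 + 4 + 8.9
= 288 + 4 + 8.90
= 300.9 mOsm/kg ≈ 300.9 mOsm/kg
Osmolar gap = measured − calculated = 344 − 300.9 = 43.1 mOsm/kg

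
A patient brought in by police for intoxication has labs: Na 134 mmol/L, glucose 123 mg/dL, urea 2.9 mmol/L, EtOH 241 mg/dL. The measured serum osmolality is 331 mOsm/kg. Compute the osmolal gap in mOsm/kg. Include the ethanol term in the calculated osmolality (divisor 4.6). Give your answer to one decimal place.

Calculated osmolality = 2·Na + glucose/18 + urea + ethanol/4.6
= 2·134 + 123/18 + 2.9 + 241/4.6
= 268 + 6.83 + 2.90 + 52.39
= 330.12 mOsm/kg ≈ 330.1 mOsm/kg
Osmolar gap = measured − calculated = 331 − 330.1 = 0.9 mOsm/kg

0.9 mOsm/kg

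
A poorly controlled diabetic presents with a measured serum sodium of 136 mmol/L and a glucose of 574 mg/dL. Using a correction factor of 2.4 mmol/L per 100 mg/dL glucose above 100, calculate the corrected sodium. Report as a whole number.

147 mmol/L

Corrected Na = measured Na + 2.4 · (glucose − 100)/100
= 136 + 2.4 · (574 − 100)/100
= 136 + 11.4
= 147.4 mmol/L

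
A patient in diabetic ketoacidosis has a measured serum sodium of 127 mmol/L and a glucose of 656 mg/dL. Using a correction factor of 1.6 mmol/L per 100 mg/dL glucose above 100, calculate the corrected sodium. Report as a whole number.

Corrected Na = measured Na + 1.6 · (glucose − 100)/100
= 127 + 1.6 · (656 − 100)/100
= 127 + 8.9
= 135.9 mmol/L

136 mmol/L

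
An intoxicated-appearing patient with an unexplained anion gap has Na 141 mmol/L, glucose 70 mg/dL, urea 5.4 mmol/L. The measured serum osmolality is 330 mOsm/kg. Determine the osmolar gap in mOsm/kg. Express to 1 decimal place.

38.7 mOsm/kg

Calculated osmolality = 2·Na + glucose/18 + urea
= 2·141 + 70/18 + 5.4
= 282 + 3.89 + 5.40
= 291.29 mOsm/kg ≈ 291.3 mOsm/kg
Osmolar gap = measured − calculated = 330 − 291.3 = 38.7 mOsm/kg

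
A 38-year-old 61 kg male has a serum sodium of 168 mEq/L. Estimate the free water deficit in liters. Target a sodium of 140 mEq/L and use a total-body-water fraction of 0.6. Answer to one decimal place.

TBW = 0.6 · 61 = 36.6 L
Free water deficit = TBW · (Na/140 − 1)
= 36.6 · (168/140 − 1)
= 36.6 · 0.2
= 7.32 L

7.3 L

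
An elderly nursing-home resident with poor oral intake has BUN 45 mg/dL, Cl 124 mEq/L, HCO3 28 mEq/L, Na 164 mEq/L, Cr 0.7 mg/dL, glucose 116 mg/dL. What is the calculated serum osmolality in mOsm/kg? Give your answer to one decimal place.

Calculated osmolality = 2·Na + glucose/18 + BUN/2.8
= 2·164 + 116/18 + 45/2.8
= 328 + 6.44 + 16.07
= 350.51 mOsm/kg

350.5 mOsm/kg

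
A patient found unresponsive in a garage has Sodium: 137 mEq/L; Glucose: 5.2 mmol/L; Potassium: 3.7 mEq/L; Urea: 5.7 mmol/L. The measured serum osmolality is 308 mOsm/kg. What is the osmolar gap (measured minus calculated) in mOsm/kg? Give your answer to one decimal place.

Calculated osmolality = 2·Na + glucose + urea
= 2·137 + 5.2 + 5.7
= 274 + 5.20 + 5.70
= 284.9 mOsm/kg ≈ 284.9 mOsm/kg
Osmolar gap = measured − calculated = 308 − 284.9 = 23.1 mOsm/kg

23.1 mOsm/kg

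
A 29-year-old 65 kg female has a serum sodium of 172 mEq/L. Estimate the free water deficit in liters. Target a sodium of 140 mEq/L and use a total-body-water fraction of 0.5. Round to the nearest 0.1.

7.4 L

TBW = 0.5 · 65 = 32.5 L
Free water deficit = TBW · (Na/140 − 1)
= 32.5 · (172/140 − 1)
= 32.5 · 0.2286
= 7.43 L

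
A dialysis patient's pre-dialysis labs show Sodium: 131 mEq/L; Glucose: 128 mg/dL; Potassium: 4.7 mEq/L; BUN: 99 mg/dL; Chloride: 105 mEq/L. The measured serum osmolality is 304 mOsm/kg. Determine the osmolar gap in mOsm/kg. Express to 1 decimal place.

Calculated osmolality = 2·Na + glucose/18 + BUN/2.8
= 2·131 + 128/18 + 99/2.8
= 262 + 7.11 + 35.36
= 304.47 mOsm/kg ≈ 304.5 mOsm/kg
Osmolar gap = measured − calculated = 304 − 304.5 = -0.5 mOsm/kg

-0.5 mOsm/kg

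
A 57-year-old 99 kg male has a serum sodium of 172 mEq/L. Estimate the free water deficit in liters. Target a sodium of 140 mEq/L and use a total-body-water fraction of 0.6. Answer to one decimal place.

TBW = 0.6 · 99 = 59.4 L
Free water deficit = TBW · (Na/140 − 1)
= 59.4 · (172/140 − 1)
= 59.4 · 0.2286
= 13.58 L

13.6 L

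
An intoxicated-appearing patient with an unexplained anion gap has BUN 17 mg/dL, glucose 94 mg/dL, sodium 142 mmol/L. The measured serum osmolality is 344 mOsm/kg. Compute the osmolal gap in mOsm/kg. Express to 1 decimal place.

48.7 mOsm/kg

Calculated osmolality = 2·Na + glucose/18 + BUN/2.8
= 2·142 + 94/18 + 17/2.8
= 284 + 5.22 + 6.07
= 295.29 mOsm/kg ≈ 295.3 mOsm/kg
Osmolar gap = measured − calculated = 344 − 295.3 = 48.7 mOsm/kg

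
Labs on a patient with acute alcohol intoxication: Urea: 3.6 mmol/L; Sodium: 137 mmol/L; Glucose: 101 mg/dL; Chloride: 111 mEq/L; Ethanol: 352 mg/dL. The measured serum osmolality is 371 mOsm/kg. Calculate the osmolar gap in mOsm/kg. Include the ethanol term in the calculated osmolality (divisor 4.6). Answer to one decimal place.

11.3 mOsm/kg

Calculated osmolality = 2·Na + glucose/18 + urea + ethanol/4.6
= 2·137 + 101/18 + 3.6 + 352/4.6
= 274 + 5.61 + 3.60 + 76.52
= 359.73 mOsm/kg ≈ 359.7 mOsm/kg
Osmolar gap = measured − calculated = 371 − 359.7 = 11.3 mOsm/kg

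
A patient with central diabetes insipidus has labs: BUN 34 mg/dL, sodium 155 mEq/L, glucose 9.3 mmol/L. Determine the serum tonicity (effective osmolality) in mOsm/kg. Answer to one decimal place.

319.3 mOsm/kg

Effective osmolality excludes urea (freely permeant across cell membranes):
2·Na + glucose
= 2·155 + 9.3
= 310 + 9.3
= 319.3 mOsm/kg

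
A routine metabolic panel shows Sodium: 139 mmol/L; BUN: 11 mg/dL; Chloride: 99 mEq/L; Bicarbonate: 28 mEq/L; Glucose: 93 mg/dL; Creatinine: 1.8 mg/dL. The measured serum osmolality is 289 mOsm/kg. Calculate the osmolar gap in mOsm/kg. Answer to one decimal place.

1.9 mOsm/kg

Calculated osmolality = 2·Na + glucose/18 + BUN/2.8
= 2·139 + 93/18 + 11/2.8
= 278 + 5.17 + 3.93
= 287.1 mOsm/kg ≈ 287.1 mOsm/kg
Osmolar gap = measured − calculated = 289 − 287.1 = 1.9 mOsm/kg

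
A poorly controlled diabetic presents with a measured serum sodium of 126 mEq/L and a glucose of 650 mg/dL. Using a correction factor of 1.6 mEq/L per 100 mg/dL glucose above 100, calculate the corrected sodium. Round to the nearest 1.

135 mEq/L

Corrected Na = measured Na + 1.6 · (glucose − 100)/100
= 126 + 1.6 · (650 − 100)/100
= 126 + 8.8
= 134.8 mEq/L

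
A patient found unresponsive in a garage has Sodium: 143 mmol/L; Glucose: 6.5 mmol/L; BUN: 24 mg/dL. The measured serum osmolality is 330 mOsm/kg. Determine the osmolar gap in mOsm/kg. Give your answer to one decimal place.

Calculated osmolality = 2·Na + glucose + BUN/2.8
= 2·143 + 6.5 + 24/2.8
= 286 + 6.50 + 8.57
= 301.07 mOsm/kg ≈ 301.1 mOsm/kg
Osmolar gap = measured − calculated = 330 − 301.1 = 28.9 mOsm/kg

28.9 mOsm/kg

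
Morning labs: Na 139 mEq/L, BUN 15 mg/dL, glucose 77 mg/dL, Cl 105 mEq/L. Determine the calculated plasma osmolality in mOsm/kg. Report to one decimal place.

Calculated osmolality = 2·Na + glucose/18 + BUN/2.8
= 2·139 + 77/18 + 15/2.8
= 278 + 4.28 + 5.36
= 287.64 mOsm/kg

287.6 mOsm/kg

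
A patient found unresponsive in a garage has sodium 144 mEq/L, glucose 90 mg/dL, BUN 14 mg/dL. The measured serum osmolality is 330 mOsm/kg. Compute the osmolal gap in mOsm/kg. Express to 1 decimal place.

32.0 mOsm/kg

Calculated osmolality = 2·Na + glucose/18 + BUN/2.8
= 2·144 + 90/18 + 14/2.8
= 288 + 5 + 5
= 298 mOsm/kg ≈ 298.0 mOsm/kg
Osmolar gap = measured − calculated = 330 − 298.0 = 32.0 mOsm/kg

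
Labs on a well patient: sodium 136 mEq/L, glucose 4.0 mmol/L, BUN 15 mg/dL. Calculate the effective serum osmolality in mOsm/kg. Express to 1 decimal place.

Effective osmolality excludes urea (freely permeant across cell membranes):
2·Na + glucose
= 2·136 + 4
= 272 + 4
= 276 mOsm/kg

276.0 mOsm/kg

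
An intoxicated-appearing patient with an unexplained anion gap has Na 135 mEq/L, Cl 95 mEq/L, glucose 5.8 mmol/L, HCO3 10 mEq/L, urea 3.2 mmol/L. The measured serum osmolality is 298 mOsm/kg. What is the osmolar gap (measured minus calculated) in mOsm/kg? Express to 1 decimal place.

Calculated osmolality = 2·Na + glucose + urea
= 2·135 + 5.8 + 3.2
= 270 + 5.80 + 3.20
= 279 mOsm/kg ≈ 279.0 mOsm/kg
Osmolar gap = measured − calculated = 298 − 279.0 = 19.0 mOsm/kg

19.0 mOsm/kg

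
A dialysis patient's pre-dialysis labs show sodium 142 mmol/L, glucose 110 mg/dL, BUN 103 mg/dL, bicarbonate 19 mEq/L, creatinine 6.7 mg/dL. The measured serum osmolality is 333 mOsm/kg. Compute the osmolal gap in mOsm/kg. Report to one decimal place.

6.1 mOsm/kg

Calculated osmolality = 2·Na + glucose/18 + BUN/2.8
= 2·142 + 110/18 + 103/2.8
= 284 + 6.11 + 36.79
= 326.9 mOsm/kg ≈ 326.9 mOsm/kg
Osmolar gap = measured − calculated = 333 − 326.9 = 6.1 mOsm/kg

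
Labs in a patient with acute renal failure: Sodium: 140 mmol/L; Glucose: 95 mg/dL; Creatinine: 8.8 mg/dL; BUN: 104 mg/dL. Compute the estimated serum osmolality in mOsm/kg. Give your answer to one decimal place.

Calculated osmolality = 2·Na + glucose/18 + BUN/2.8
= 2·140 + 95/18 + 104/2.8
= 280 + 5.28 + 37.14
= 322.42 mOsm/kg

322.4 mOsm/kg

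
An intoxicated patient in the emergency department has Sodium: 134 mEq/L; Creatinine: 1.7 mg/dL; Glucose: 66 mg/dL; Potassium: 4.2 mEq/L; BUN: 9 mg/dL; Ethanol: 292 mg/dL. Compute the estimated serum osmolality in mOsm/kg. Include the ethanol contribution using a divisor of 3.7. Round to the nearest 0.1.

353.8 mOsm/kg

Calculated osmolality = 2·Na + glucose/18 + BUN/2.8 + ethanol/3.7
= 2·134 + 66/18 + 9/2.8 + 292/3.7
= 268 + 3.67 + 3.21 + 78.92
= 353.8 mOsm/kg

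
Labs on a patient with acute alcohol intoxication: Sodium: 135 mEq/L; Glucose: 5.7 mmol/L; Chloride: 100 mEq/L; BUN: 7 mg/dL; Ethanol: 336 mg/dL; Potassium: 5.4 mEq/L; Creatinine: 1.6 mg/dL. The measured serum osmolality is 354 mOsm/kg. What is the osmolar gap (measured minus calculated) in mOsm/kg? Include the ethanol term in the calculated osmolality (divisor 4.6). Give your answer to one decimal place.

Calculated osmolality = 2·Na + glucose + BUN/2.8 + ethanol/4.6
= 2·135 + 5.7 + 7/2.8 + 336/4.6
= 270 + 5.70 + 2.50 + 73.04
= 351.24 mOsm/kg ≈ 351.2 mOsm/kg
Osmolar gap = measured − calculated = 354 − 351.2 = 2.8 mOsm/kg

2.8 mOsm/kg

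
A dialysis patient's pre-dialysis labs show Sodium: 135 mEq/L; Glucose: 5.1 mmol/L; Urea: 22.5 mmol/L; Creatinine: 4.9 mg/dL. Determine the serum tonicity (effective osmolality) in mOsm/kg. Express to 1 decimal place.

Effective osmolality excludes urea (freely permeant across cell membranes):
2·Na + glucose
= 2·135 + 5.1
= 270 + 5.1
= 275.1 mOsm/kg

275.1 mOsm/kg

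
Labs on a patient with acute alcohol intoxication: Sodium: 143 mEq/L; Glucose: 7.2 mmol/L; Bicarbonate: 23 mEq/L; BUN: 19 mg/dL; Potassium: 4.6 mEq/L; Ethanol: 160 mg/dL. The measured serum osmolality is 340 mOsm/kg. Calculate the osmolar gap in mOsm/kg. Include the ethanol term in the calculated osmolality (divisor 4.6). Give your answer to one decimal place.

Calculated osmolality = 2·Na + glucose + BUN/2.8 + ethanol/4.6
= 2·143 + 7.2 + 19/2.8 + 160/4.6
= 286 + 7.20 + 6.79 + 34.78
= 334.77 mOsm/kg ≈ 334.8 mOsm/kg
Osmolar gap = measured − calculated = 340 − 334.8 = 5.2 mOsm/kg

5.2 mOsm/kg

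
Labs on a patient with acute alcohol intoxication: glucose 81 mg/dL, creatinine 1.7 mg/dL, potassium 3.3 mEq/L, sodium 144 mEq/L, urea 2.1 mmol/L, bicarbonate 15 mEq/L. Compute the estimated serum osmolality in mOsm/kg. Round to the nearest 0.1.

294.6 mOsm/kg

Calculated osmolality = 2·Na + glucose/18 + urea
= 2·144 + 81/18 + 2.1
= 288 + 4.50 + 2.10
= 294.6 mOsm/kg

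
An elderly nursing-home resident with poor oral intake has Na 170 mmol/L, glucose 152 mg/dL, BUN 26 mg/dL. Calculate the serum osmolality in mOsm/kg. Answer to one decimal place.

357.7 mOsm/kg

Calculated osmolality = 2·Na + glucose/18 + BUN/2.8
= 2·170 + 152/18 + 26/2.8
= 340 + 8.44 + 9.29
= 357.73 mOsm/kg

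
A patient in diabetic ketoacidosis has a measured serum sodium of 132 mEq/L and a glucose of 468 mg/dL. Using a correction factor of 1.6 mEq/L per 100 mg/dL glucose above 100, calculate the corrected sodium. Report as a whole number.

Corrected Na = measured Na + 1.6 · (glucose − 100)/100
= 132 + 1.6 · (468 − 100)/100
= 132 + 5.9
= 137.9 mEq/L

138 mEq/L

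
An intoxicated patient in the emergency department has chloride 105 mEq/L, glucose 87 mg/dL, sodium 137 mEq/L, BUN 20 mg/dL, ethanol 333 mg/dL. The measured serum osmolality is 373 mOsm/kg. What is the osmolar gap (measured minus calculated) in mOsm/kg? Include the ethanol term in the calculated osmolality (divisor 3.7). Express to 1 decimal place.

-3.0 mOsm/kg

Calculated osmolality = 2·Na + glucose/18 + BUN/2.8 + ethanol/3.7
= 2·137 + 87/18 + 20/2.8 + 333/3.7
= 274 + 4.83 + 7.14 + 90
= 375.97 mOsm/kg ≈ 376.0 mOsm/kg
Osmolar gap = measured − calculated = 373 − 376.0 = -3.0 mOsm/kg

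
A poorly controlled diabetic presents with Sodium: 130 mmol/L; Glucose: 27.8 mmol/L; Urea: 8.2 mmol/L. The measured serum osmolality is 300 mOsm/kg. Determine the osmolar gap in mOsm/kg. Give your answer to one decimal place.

Calculated osmolality = 2·Na + glucose + urea
= 2·130 + 27.8 + 8.2
= 260 + 27.80 + 8.20
= 296 mOsm/kg ≈ 296.0 mOsm/kg
Osmolar gap = measured − calculated = 300 − 296.0 = 4.0 mOsm/kg

4.0 mOsm/kg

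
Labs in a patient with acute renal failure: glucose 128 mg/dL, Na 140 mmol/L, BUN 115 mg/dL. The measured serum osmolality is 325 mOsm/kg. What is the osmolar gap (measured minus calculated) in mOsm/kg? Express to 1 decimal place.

-3.2 mOsm/kg

Calculated osmolality = 2·Na + glucose/18 + BUN/2.8
= 2·140 + 128/18 + 115/2.8
= 280 + 7.11 + 41.07
= 328.18 mOsm/kg ≈ 328.2 mOsm/kg
Osmolar gap = measured − calculated = 325 − 328.2 = -3.2 mOsm/kg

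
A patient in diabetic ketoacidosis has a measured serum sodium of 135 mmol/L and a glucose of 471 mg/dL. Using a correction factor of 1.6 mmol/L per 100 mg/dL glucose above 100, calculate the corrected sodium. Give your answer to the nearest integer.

141 mmol/L

Corrected Na = measured Na + 1.6 · (glucose − 100)/100
= 135 + 1.6 · (471 − 100)/100
= 135 + 5.9
= 140.9 mmol/L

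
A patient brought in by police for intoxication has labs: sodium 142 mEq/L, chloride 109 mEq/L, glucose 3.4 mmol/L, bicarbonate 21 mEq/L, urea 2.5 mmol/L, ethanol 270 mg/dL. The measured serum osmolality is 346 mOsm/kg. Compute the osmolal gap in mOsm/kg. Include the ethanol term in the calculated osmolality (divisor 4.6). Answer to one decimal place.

Calculated osmolality = 2·Na + glucose + urea + ethanol/4.6
= 2·142 + 3.4 + 2.5 + 270/4.6
= 284 + 3.40 + 2.50 + 58.70
= 348.6 mOsm/kg ≈ 348.6 mOsm/kg
Osmolar gap = measured − calculated = 346 − 348.6 = -2.6 mOsm/kg

-2.6 mOsm/kg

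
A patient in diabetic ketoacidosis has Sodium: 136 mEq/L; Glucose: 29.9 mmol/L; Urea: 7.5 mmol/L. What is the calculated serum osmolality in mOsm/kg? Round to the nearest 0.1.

Calculated osmolality = 2·Na + glucose + urea
= 2·136 + 29.9 + 7.5
= 272 + 29.90 + 7.50
= 309.4 mOsm/kg

309.4 mOsm/kg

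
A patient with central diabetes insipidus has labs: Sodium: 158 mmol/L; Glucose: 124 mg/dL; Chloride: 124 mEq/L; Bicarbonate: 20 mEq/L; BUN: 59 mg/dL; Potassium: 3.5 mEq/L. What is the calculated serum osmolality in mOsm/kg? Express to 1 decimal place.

Calculated osmolality = 2·Na + glucose/18 + BUN/2.8
= 2·158 + 124/18 + 59/2.8
= 316 + 6.89 + 21.07
= 343.96 mOsm/kg

344.0 mOsm/kg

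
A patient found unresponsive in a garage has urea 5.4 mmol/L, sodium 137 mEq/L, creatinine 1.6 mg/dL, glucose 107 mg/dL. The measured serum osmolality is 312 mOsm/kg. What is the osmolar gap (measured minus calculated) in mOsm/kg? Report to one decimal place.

Calculated osmolality = 2·Na + glucose/18 + urea
= 2·137 + 107/18 + 5.4
= 274 + 5.94 + 5.40
= 285.34 mOsm/kg ≈ 285.3 mOsm/kg
Osmolar gap = measured − calculated = 312 − 285.3 = 26.7 mOsm/kg

26.7 mOsm/kg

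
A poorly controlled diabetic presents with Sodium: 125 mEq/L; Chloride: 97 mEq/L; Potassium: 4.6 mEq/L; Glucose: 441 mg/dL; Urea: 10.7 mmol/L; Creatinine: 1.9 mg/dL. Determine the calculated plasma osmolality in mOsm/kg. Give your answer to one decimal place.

Calculated osmolality = 2·Na + glucose/18 + urea
= 2·125 + 441/18 + 10.7
= 250 + 24.50 + 10.70
= 285.2 mOsm/kg

285.2 mOsm/kg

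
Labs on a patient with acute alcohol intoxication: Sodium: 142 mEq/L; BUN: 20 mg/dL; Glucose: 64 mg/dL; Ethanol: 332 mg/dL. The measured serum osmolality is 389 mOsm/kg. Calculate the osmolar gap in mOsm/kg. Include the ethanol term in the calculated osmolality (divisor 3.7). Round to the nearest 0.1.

4.6 mOsm/kg

Calculated osmolality = 2·Na + glucose/18 + BUN/2.8 + ethanol/3.7
= 2·142 + 64/18 + 20/2.8 + 332/3.7
= 284 + 3.56 + 7.14 + 89.73
= 384.43 mOsm/kg ≈ 384.4 mOsm/kg
Osmolar gap = measured − calculated = 389 − 384.4 = 4.6 mOsm/kg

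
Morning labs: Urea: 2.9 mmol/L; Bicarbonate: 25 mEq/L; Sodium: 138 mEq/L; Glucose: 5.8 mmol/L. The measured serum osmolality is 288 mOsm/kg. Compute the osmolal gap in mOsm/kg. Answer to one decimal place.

3.3 mOsm/kg

Calculated osmolality = 2·Na + glucose + urea
= 2·138 + 5.8 + 2.9
= 276 + 5.80 + 2.90
= 284.7 mOsm/kg ≈ 284.7 mOsm/kg
Osmolar gap = measured − calculated = 288 − 284.7 = 3.3 mOsm/kg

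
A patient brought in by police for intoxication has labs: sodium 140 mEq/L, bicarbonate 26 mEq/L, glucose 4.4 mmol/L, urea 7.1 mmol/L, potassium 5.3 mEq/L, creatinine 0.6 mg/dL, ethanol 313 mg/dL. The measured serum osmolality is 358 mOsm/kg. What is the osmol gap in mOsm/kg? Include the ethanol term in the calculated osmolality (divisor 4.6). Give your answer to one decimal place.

Calculated osmolality = 2·Na + glucose + urea + ethanol/4.6
= 2·140 + 4.4 + 7.1 + 313/4.6
= 280 + 4.40 + 7.10 + 68.04
= 359.54 mOsm/kg ≈ 359.5 mOsm/kg
Osmolar gap = measured − calculated = 358 − 359.5 = -1.5 mOsm/kg

-1.5 mOsm/kg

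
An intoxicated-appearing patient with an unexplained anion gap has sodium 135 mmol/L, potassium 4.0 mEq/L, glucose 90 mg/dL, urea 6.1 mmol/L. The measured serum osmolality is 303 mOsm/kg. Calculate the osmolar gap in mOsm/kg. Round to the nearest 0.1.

Calculated osmolality = 2·Na + glucose/18 + urea
= 2·135 + 90/18 + 6.1
= 270 + 5 + 6.10
= 281.1 mOsm/kg ≈ 281.1 mOsm/kg
Osmolar gap = measured − calculated = 303 − 281.1 = 21.9 mOsm/kg

21.9 mOsm/kg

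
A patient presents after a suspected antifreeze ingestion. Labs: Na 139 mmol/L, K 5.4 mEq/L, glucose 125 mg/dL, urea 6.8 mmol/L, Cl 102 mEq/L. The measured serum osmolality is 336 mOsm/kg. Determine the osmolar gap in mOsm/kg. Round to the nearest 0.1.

Calculated osmolality = 2·Na + glucose/18 + urea
= 2·139 + 125/18 + 6.8
= 278 + 6.94 + 6.80
= 291.74 mOsm/kg ≈ 291.7 mOsm/kg
Osmolar gap = measured − calculated = 336 − 291.7 = 44.3 mOsm/kg

44.3 mOsm/kg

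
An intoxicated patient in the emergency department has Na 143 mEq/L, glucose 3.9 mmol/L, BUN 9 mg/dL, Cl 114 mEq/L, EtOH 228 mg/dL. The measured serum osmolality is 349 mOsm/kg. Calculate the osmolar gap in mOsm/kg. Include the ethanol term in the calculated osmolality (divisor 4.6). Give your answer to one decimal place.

6.3 mOsm/kg

Calculated osmolality = 2·Na + glucose + BUN/2.8 + ethanol/4.6
= 2·143 + 3.9 + 9/2.8 + 228/4.6
= 286 + 3.90 + 3.21 + 49.57
= 342.68 mOsm/kg ≈ 342.7 mOsm/kg
Osmolar gap = measured − calculated = 349 − 342.7 = 6.3 mOsm/kg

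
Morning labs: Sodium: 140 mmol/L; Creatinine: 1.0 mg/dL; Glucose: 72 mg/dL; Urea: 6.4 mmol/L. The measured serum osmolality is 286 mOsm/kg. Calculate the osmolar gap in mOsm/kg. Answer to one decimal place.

-4.4 mOsm/kg

Calculated osmolality = 2·Na + glucose/18 + urea
= 2·140 + 72/18 + 6.4
= 280 + 4 + 6.40
= 290.4 mOsm/kg ≈ 290.4 mOsm/kg
Osmolar gap = measured − calculated = 286 − 290.4 = -4.4 mOsm/kg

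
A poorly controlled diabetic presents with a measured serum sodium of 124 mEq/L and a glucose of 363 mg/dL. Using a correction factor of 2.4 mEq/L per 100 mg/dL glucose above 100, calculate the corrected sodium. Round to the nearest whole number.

Corrected Na = measured Na + 2.4 · (glucose − 100)/100
= 124 + 2.4 · (363 − 100)/100
= 124 + 6.3
= 130.3 mEq/L

130 mEq/L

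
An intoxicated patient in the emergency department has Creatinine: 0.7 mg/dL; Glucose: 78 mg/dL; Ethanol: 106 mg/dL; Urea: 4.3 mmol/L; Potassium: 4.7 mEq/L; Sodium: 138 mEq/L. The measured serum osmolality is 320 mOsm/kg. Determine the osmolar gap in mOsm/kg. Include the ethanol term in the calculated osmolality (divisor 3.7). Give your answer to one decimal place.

6.7 mOsm/kg

Calculated osmolality = 2·Na + glucose/18 + urea + ethanol/3.7
= 2·138 + 78/18 + 4.3 + 106/3.7
= 276 + 4.33 + 4.30 + 28.65
= 313.28 mOsm/kg ≈ 313.3 mOsm/kg
Osmolar gap = measured − calculated = 320 − 313.3 = 6.7 mOsm/kg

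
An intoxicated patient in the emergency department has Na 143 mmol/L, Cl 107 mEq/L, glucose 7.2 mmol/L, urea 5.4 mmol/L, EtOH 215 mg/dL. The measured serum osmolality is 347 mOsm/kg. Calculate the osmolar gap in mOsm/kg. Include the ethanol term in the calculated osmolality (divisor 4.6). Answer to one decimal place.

1.7 mOsm/kg

Calculated osmolality = 2·Na + glucose + urea + ethanol/4.6
= 2·143 + 7.2 + 5.4 + 215/4.6
= 286 + 7.20 + 5.40 + 46.74
= 345.34 mOsm/kg ≈ 345.3 mOsm/kg
Osmolar gap = measured − calculated = 347 − 345.3 = 1.7 mOsm/kg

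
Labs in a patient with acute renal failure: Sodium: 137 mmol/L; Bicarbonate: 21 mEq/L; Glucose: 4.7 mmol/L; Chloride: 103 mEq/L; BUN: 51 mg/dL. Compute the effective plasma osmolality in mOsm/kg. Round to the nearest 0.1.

278.7 mOsm/kg

Effective osmolality excludes urea (freely permeant across cell membranes):
2·Na + glucose
= 2·137 + 4.7
= 274 + 4.7
= 278.7 mOsm/kg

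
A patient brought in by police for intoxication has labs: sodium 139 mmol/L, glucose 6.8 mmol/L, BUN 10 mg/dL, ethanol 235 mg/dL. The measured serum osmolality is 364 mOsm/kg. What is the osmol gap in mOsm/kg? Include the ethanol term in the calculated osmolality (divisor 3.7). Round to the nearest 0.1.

Calculated osmolality = 2·Na + glucose + BUN/2.8 + ethanol/3.7
= 2·139 + 6.8 + 10/2.8 + 235/3.7
= 278 + 6.80 + 3.57 + 63.51
= 351.88 mOsm/kg ≈ 351.9 mOsm/kg
Osmolar gap = measured − calculated = 364 − 351.9 = 12.1 mOsm/kg

12.1 mOsm/kg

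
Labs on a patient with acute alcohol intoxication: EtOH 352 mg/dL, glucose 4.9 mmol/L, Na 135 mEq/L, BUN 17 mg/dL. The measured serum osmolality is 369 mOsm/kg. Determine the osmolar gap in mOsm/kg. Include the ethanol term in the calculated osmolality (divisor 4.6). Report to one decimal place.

Calculated osmolality = 2·Na + glucose + BUN/2.8 + ethanol/4.6
= 2·135 + 4.9 + 17/2.8 + 352/4.6
= 270 + 4.90 + 6.07 + 76.52
= 357.49 mOsm/kg ≈ 357.5 mOsm/kg
Osmolar gap = measured − calculated = 369 − 357.5 = 11.5 mOsm/kg

11.5 mOsm/kg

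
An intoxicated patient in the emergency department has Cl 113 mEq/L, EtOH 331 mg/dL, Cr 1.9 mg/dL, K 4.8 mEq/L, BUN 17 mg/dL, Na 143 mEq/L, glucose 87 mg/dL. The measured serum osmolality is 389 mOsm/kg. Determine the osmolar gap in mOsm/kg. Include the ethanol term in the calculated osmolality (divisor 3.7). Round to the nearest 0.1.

Calculated osmolality = 2·Na + glucose/18 + BUN/2.8 + ethanol/3.7
= 2·143 + 87/18 + 17/2.8 + 331/3.7
= 286 + 4.83 + 6.07 + 89.46
= 386.36 mOsm/kg ≈ 386.4 mOsm/kg
Osmolar gap = measured − calculated = 389 − 386.4 = 2.6 mOsm/kg

2.6 mOsm/kg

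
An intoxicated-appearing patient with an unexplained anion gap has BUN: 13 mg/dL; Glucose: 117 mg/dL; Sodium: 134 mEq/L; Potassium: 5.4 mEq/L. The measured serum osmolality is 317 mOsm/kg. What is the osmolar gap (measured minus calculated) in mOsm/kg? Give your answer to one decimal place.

37.9 mOsm/kg

Calculated osmolality = 2·Na + glucose/18 + BUN/2.8
= 2·134 + 117/18 + 13/2.8
= 268 + 6.50 + 4.64
= 279.14 mOsm/kg ≈ 279.1 mOsm/kg
Osmolar gap = measured − calculated = 317 − 279.1 = 37.9 mOsm/kg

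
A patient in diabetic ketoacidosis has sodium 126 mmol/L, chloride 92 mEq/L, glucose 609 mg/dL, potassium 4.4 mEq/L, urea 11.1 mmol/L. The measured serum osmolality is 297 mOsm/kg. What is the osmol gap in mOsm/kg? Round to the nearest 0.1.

Calculated osmolality = 2·Na + glucose/18 + urea
= 2·126 + 609/18 + 11.1
= 252 + 33.83 + 11.10
= 296.93 mOsm/kg ≈ 296.9 mOsm/kg
Osmolar gap = measured − calculated = 297 − 296.9 = 0.1 mOsm/kg

0.1 mOsm/kg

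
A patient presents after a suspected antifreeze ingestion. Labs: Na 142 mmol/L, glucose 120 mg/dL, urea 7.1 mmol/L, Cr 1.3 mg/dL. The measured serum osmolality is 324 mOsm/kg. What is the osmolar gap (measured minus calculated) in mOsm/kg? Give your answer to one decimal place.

26.2 mOsm/kg

Calculated osmolality = 2·Na + glucose/18 + urea
= 2·142 + 120/18 + 7.1
= 284 + 6.67 + 7.10
= 297.77 mOsm/kg ≈ 297.8 mOsm/kg
Osmolar gap = measured − calculated = 324 − 297.8 = 26.2 mOsm/kg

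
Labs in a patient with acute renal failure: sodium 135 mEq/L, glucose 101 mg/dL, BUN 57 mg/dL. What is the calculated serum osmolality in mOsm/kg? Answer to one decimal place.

296.0 mOsm/kg

Calculated osmolality = 2·Na + glucose/18 + BUN/2.8
= 2·135 + 101/18 + 57/2.8
= 270 + 5.61 + 20.36
= 295.97 mOsm/kg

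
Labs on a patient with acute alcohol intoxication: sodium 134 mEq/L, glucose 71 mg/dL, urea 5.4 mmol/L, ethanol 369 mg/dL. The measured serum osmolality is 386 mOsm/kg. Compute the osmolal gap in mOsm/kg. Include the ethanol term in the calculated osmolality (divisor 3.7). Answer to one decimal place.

Calculated osmolality = 2·Na + glucose/18 + urea + ethanol/3.7
= 2·134 + 71/18 + 5.4 + 369/3.7
= 268 + 3.94 + 5.40 + 99.73
= 377.07 mOsm/kg ≈ 377.1 mOsm/kg
Osmolar gap = measured − calculated = 386 − 377.1 = 8.9 mOsm/kg

8.9 mOsm/kg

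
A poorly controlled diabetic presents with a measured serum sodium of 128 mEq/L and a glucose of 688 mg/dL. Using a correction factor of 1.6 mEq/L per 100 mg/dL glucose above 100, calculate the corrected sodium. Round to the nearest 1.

Corrected Na = measured Na + 1.6 · (glucose − 100)/100
= 128 + 1.6 · (688 − 100)/100
= 128 + 9.4
= 137.4 mEq/L

137 mEq/L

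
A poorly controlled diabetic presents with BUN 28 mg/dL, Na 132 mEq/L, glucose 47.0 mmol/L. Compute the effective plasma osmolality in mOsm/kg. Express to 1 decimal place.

Effective osmolality excludes urea (freely permeant across cell membranes):
2·Na + glucose
= 2·132 + 47
= 264 + 47
= 311 mOsm/kg

311.0 mOsm/kg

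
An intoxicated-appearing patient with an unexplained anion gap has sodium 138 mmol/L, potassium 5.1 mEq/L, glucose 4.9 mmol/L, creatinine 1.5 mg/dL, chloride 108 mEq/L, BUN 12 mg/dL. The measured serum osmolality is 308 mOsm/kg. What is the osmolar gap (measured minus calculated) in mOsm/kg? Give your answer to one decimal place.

22.8 mOsm/kg

Calculated osmolality = 2·Na + glucose + BUN/2.8
= 2·138 + 4.9 + 12/2.8
= 276 + 4.90 + 4.29
= 285.19 mOsm/kg ≈ 285.2 mOsm/kg
Osmolar gap = measured − calculated = 308 − 285.2 = 22.8 mOsm/kg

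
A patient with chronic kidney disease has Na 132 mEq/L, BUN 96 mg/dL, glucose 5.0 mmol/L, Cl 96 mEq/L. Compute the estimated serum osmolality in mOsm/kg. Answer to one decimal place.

Calculated osmolality = 2·Na + glucose + BUN/2.8
= 2·132 + 5 + 96/2.8
= 264 + 5 + 34.29
= 303.29 mOsm/kg

303.3 mOsm/kg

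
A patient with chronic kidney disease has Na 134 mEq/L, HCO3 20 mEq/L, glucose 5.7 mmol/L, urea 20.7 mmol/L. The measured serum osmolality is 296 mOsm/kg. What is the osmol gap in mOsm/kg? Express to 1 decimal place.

1.6 mOsm/kg

Calculated osmolality = 2·Na + glucose + urea
= 2·134 + 5.7 + 20.7
= 268 + 5.70 + 20.70
= 294.4 mOsm/kg ≈ 294.4 mOsm/kg
Osmolar gap = measured − calculated = 296 − 294.4 = 1.6 mOsm/kg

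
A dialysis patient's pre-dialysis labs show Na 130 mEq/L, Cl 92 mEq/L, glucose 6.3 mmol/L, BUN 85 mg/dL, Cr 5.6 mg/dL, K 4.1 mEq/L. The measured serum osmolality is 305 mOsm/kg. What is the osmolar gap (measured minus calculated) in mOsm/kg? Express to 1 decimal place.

8.3 mOsm/kg

Calculated osmolality = 2·Na + glucose + BUN/2.8
= 2·130 + 6.3 + 85/2.8
= 260 + 6.30 + 30.36
= 296.66 mOsm/kg ≈ 296.7 mOsm/kg
Osmolar gap = measured − calculated = 305 − 296.7 = 8.3 mOsm/kg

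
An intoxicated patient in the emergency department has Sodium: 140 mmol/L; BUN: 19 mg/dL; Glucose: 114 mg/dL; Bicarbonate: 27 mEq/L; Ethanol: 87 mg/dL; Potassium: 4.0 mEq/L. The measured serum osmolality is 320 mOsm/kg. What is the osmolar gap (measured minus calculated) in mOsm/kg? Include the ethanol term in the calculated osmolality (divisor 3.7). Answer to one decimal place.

Calculated osmolality = 2·Na + glucose/18 + BUN/2.8 + ethanol/3.7
= 2·140 + 114/18 + 19/2.8 + 87/3.7
= 280 + 6.33 + 6.79 + 23.51
= 316.63 mOsm/kg ≈ 316.6 mOsm/kg
Osmolar gap = measured − calculated = 320 − 316.6 = 3.4 mOsm/kg

3.4 mOsm/kg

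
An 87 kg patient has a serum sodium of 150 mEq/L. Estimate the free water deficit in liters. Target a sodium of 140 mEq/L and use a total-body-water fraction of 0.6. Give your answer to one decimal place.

TBW = 0.6 · 87 = 52.2 L
Free water deficit = TBW · (Na/140 − 1)
= 52.2 · (150/140 − 1)
= 52.2 · 0.0714
= 3.73 L

3.7 L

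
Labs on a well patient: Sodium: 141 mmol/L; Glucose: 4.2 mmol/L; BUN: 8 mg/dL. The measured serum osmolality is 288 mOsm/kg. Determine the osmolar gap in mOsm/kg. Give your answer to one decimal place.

Calculated osmolality = 2·Na + glucose + BUN/2.8
= 2·141 + 4.2 + 8/2.8
= 282 + 4.20 + 2.86
= 289.06 mOsm/kg ≈ 289.1 mOsm/kg
Osmolar gap = measured − calculated = 288 − 289.1 = -1.1 mOsm/kg

-1.1 mOsm/kg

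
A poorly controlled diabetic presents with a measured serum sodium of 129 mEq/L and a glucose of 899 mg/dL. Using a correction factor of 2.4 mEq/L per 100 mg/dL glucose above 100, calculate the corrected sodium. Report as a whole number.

Corrected Na = measured Na + 2.4 · (glucose − 100)/100
= 129 + 2.4 · (899 − 100)/100
= 129 + 19.2
= 148.2 mEq/L

148 mEq/L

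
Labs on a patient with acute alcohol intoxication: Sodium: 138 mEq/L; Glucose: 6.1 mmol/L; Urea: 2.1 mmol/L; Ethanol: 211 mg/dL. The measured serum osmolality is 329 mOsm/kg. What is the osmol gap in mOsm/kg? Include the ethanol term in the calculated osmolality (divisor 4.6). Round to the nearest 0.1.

Calculated osmolality = 2·Na + glucose + urea + ethanol/4.6
= 2·138 + 6.1 + 2.1 + 211/4.6
= 276 + 6.10 + 2.10 + 45.87
= 330.07 mOsm/kg ≈ 330.1 mOsm/kg
Osmolar gap = measured − calculated = 329 − 330.1 = -1.1 mOsm/kg

-1.1 mOsm/kg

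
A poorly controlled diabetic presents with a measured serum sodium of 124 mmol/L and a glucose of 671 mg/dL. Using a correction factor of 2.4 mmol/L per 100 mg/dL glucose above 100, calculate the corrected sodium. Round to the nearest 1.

Corrected Na = measured Na + 2.4 · (glucose − 100)/100
= 124 + 2.4 · (671 − 100)/100
= 124 + 13.7
= 137.7 mmol/L

138 mmol/L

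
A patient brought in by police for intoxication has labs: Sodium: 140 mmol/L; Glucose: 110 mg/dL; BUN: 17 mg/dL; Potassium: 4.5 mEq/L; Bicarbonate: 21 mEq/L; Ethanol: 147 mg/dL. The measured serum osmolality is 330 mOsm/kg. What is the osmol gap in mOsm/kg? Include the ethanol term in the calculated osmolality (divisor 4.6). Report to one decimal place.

Calculated osmolality = 2·Na + glucose/18 + BUN/2.8 + ethanol/4.6
= 2·140 + 110/18 + 17/2.8 + 147/4.6
= 280 + 6.11 + 6.07 + 31.96
= 324.14 mOsm/kg ≈ 324.1 mOsm/kg
Osmolar gap = measured − calculated = 330 − 324.1 = 5.9 mOsm/kg

5.9 mOsm/kg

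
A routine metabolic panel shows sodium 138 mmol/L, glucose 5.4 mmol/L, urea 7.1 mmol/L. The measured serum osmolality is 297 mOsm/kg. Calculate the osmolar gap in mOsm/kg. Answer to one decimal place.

8.5 mOsm/kg

Calculated osmolality = 2·Na + glucose + urea
= 2·138 + 5.4 + 7.1
= 276 + 5.40 + 7.10
= 288.5 mOsm/kg ≈ 288.5 mOsm/kg
Osmolar gap = measured − calculated = 297 − 288.5 = 8.5 mOsm/kg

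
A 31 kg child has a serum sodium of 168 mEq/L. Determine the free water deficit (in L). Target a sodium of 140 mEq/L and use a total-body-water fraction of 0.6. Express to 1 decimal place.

3.7 L

TBW = 0.6 · 31 = 18.6 L
Free water deficit = TBW · (Na/140 − 1)
= 18.6 · (168/140 − 1)
= 18.6 · 0.2
= 3.72 L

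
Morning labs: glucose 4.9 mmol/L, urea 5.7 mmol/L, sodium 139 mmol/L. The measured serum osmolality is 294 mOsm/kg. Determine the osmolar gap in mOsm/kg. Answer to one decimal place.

5.4 mOsm/kg

Calculated osmolality = 2·Na + glucose + urea
= 2·139 + 4.9 + 5.7
= 278 + 4.90 + 5.70
= 288.6 mOsm/kg ≈ 288.6 mOsm/kg
Osmolar gap = measured − calculated = 294 − 288.6 = 5.4 mOsm/kg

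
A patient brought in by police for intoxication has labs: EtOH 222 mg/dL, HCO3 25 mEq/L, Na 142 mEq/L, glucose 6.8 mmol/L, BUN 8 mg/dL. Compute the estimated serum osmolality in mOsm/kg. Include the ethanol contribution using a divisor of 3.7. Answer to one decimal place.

Calculated osmolality = 2·Na + glucose + BUN/2.8 + ethanol/3.7
= 2·142 + 6.8 + 8/2.8 + 222/3.7
= 284 + 6.80 + 2.86 + 60
= 353.66 mOsm/kg

353.7 mOsm/kg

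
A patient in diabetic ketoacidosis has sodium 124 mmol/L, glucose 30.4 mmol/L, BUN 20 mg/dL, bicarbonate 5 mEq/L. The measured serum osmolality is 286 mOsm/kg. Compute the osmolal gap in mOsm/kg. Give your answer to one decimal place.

0.5 mOsm/kg

Calculated osmolality = 2·Na + glucose + BUN/2.8
= 2·124 + 30.4 + 20/2.8
= 248 + 30.40 + 7.14
= 285.54 mOsm/kg ≈ 285.5 mOsm/kg
Osmolar gap = measured − calculated = 286 − 285.5 = 0.5 mOsm/kg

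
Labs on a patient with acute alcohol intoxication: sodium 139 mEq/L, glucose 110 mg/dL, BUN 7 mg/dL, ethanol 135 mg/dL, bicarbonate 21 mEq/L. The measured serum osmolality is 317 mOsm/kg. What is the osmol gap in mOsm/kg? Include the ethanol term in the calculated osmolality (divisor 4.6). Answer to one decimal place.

1.0 mOsm/kg

Calculated osmolality = 2·Na + glucose/18 + BUN/2.8 + ethanol/4.6
= 2·139 + 110/18 + 7/2.8 + 135/4.6
= 278 + 6.11 + 2.50 + 29.35
= 315.96 mOsm/kg ≈ 316.0 mOsm/kg
Osmolar gap = measured − calculated = 317 − 316.0 = 1.0 mOsm/kg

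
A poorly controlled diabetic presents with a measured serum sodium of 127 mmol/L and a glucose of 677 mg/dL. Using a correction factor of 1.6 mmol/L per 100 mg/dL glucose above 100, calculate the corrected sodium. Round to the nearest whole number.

136 mmol/L

Corrected Na = measured Na + 1.6 · (glucose − 100)/100
= 127 + 1.6 · (677 − 100)/100
= 127 + 9.2
= 136.2 mmol/L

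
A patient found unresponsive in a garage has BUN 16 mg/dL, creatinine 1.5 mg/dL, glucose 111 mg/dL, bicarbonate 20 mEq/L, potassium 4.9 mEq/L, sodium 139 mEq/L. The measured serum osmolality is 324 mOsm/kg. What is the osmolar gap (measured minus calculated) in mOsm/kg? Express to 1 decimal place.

34.1 mOsm/kg

Calculated osmolality = 2·Na + glucose/18 + BUN/2.8
= 2·139 + 111/18 + 16/2.8
= 278 + 6.17 + 5.71
= 289.88 mOsm/kg ≈ 289.9 mOsm/kg
Osmolar gap = measured − calculated = 324 − 289.9 = 34.1 mOsm/kg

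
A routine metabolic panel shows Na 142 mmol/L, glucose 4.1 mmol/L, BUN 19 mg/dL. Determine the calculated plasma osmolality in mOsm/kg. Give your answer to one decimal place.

294.9 mOsm/kg

Calculated osmolality = 2·Na + glucose + BUN/2.8
= 2·142 + 4.1 + 19/2.8
= 284 + 4.10 + 6.79
= 294.89 mOsm/kg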